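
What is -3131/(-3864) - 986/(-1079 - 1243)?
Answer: 1846681/1495368 ≈ 1.2349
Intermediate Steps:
-3131/(-3864) - 986/(-1079 - 1243) = -3131*(-1/3864) - 986/(-2322) = 3131/3864 - 986*(-1/2322) = 3131/3864 + 493/1161 = 1846681/1495368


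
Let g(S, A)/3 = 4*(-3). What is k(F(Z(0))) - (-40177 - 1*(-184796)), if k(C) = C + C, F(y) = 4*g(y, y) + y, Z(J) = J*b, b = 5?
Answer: -144907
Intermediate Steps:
g(S, A) = -36 (g(S, A) = 3*(4*(-3)) = 3*(-12) = -36)
Z(J) = 5*J (Z(J) = J*5 = 5*J)
F(y) = -144 + y (F(y) = 4*(-36) + y = -144 + y)
k(C) = 2*C
k(F(Z(0))) - (-40177 - 1*(-184796)) = 2*(-144 + 5*0) - (-40177 - 1*(-184796)) = 2*(-144 + 0) - (-40177 + 184796) = 2*(-144) - 1*144619 = -288 - 144619 = -144907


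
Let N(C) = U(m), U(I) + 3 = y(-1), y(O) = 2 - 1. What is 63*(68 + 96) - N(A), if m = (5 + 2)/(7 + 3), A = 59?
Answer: 10334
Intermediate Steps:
m = 7/10 ≈ 0.70000
y(O) = 1
U(I) = -2 (U(I) = -3 + 1 = -2)
N(C) = -2
63*(68 + 96) - N(A) = 63*(68 + 96) - 1*(-2) = 63*164 + 2 = 10332 + 2 = 10334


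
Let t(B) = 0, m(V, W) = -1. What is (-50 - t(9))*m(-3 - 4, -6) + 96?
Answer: 146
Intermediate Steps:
(-50 - t(9))*m(-3 - 4, -6) + 96 = (-50 - 1*0)*(-1) + 96 = (-50 + 0)*(-1) + 96 = -50*(-1) + 96 = 50 + 96 = 146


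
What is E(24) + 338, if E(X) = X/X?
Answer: 339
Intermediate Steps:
E(X) = 1
E(24) + 338 = 1 + 338 = 339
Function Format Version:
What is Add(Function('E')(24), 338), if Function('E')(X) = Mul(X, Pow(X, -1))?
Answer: 339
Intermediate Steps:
Function('E')(X) = 1
Add(Function('E')(24), 338) = Add(1, 338) = 339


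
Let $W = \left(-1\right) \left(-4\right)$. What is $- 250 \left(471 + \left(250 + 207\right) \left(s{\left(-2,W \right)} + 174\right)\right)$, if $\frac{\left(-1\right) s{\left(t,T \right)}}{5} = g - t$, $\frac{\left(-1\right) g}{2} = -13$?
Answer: $-4002250$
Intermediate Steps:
$W = 4$
$g = 26$ ($g = \left(-2\right) \left(-13\right) = 26$)
$s{\left(t,T \right)} = -130 + 5 t$ ($s{\left(t,T \right)} = - 5 \left(26 - t\right) = -130 + 5 t$)
$- 250 \left(471 + \left(250 + 207\right) \left(s{\left(-2,W \right)} + 174\right)\right) = - 250 \left(471 + \left(250 + 207\right) \left(\left(-130 + 5 \left(-2\right)\right) + 174\right)\right) = - 250 \left(471 + 457 \left(\left(-130 - 10\right) + 174\right)\right) = - 250 \left(471 + 457 \left(-140 + 174\right)\right) = - 250 \left(471 + 457 \cdot 34\right) = - 250 \left(471 + 15538\right) = \left(-250\right) 16009 = -4002250$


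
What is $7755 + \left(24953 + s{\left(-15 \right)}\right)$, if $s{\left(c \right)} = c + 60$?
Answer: $32753$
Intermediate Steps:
$s{\left(c \right)} = 60 + c$
$7755 + \left(24953 + s{\left(-15 \right)}\right) = 7755 + \left(24953 + \left(60 - 15\right)\right) = 7755 + \left(24953 + 45\right) = 7755 + 24998 = 32753$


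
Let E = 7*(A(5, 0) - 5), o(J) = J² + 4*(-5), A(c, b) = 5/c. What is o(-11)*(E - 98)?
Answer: -12726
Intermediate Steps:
o(J) = -20 + J² (o(J) = J² - 20 = -20 + J²)
E = -28 (E = 7*(5/5 - 5) = 7*(5*(⅕) - 5) = 7*(1 - 5) = 7*(-4) = -28)
o(-11)*(E - 98) = (-20 + (-11)²)*(-28 - 98) = (-20 + 121)*(-126) = 101*(-126) = -12726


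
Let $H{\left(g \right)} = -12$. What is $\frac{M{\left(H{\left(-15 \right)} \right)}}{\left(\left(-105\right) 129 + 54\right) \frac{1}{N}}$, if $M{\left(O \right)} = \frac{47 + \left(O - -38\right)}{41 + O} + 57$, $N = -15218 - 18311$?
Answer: $\frac{57871054}{391239} \approx 147.92$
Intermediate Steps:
$N = -33529$
$M{\left(O \right)} = 57 + \frac{85 + O}{41 + O}$ ($M{\left(O \right)} = \frac{47 + \left(O + 38\right)}{41 + O} + 57 = \frac{47 + \left(38 + O\right)}{41 + O} + 57 = \frac{85 + O}{41 + O} + 57 = 57 + \frac{85 + O}{41 + O}$)
$\frac{M{\left(H{\left(-15 \right)} \right)}}{\left(\left(-105\right) 129 + 54\right) \frac{1}{N}} = \frac{2 \frac{1}{41 - 12} \left(1211 + 29 \left(-12\right)\right)}{\left(\left(-105\right) 129 + 54\right) \frac{1}{-33529}} = \frac{2 \cdot \frac{1}{29} \left(1211 - 348\right)}{\left(-13545 + 54\right) \left(- \frac{1}{33529}\right)} = \frac{2 \cdot \frac{1}{29} \cdot 863}{\left(-13491\right) \left(- \frac{1}{33529}\right)} = \frac{1726}{29 \cdot \frac{13491}{33529}} = \frac{1726}{29} \cdot \frac{33529}{13491} = \frac{57871054}{391239}$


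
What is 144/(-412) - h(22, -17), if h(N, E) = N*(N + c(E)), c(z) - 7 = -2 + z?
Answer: -22696/103 ≈ -220.35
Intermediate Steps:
c(z) = 5 + z (c(z) = 7 + (-2 + z) = 5 + z)
h(N, E) = N*(5 + E + N) (h(N, E) = N*(N + (5 + E)) = N*(5 + E + N))
144/(-412) - h(22, -17) = 144/(-412) - 22*(5 - 17 + 22) = 144*(-1/412) - 22*10 = -36/103 - 1*220 = -36/103 - 220 = -22696/103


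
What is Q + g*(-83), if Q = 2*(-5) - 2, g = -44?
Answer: 3640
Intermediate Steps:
Q = -12 (Q = -10 - 2 = -12)
Q + g*(-83) = -12 - 44*(-83) = -12 + 3652 = 3640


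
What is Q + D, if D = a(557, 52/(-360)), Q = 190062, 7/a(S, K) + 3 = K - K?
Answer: 570179/3 ≈ 1.9006e+5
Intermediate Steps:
a(S, K) = -7/3 (a(S, K) = 7/(-3 + (K - K)) = 7/(-3 + 0) = 7/(-3) = 7*(-1/3) = -7/3)
D = -7/3 ≈ -2.3333
Q + D = 190062 - 7/3 = 570179/3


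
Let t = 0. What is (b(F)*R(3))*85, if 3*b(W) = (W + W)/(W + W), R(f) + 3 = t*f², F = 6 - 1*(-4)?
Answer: -85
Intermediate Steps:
F = 10 (F = 6 + 4 = 10)
R(f) = -3 (R(f) = -3 + 0*f² = -3 + 0 = -3)
b(W) = ⅓ (b(W) = ((W + W)/(W + W))/3 = ((2*W)/((2*W)))/3 = ((2*W)*(1/(2*W)))/3 = (⅓)*1 = ⅓)
(b(F)*R(3))*85 = ((⅓)*(-3))*85 = -1*85 = -85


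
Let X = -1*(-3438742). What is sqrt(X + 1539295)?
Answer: sqrt(4978037) ≈ 2231.2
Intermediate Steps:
X = 3438742
sqrt(X + 1539295) = sqrt(3438742 + 1539295) = sqrt(4978037)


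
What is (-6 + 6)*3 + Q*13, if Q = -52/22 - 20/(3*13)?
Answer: -1234/33 ≈ -37.394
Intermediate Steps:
Q = -1234/429 (Q = -52*1/22 - 20/39 = -26/11 - 20*1/39 = -26/11 - 20/39 = -1234/429 ≈ -2.8765)
(-6 + 6)*3 + Q*13 = (-6 + 6)*3 - 1234/429*13 = 0*3 - 1234/33 = 0 - 1234/33 = -1234/33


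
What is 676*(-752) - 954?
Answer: -509306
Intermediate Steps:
676*(-752) - 954 = -508352 - 954 = -509306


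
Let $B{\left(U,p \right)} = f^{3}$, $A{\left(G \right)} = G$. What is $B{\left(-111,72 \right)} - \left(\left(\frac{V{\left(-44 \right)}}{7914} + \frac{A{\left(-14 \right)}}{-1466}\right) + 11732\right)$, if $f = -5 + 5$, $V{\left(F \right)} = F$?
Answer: $- \frac{34028454665}{2900481} \approx -11732.0$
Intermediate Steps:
$f = 0$
$B{\left(U,p \right)} = 0$ ($B{\left(U,p \right)} = 0^{3} = 0$)
$B{\left(-111,72 \right)} - \left(\left(\frac{V{\left(-44 \right)}}{7914} + \frac{A{\left(-14 \right)}}{-1466}\right) + 11732\right) = 0 - \left(\left(- \frac{44}{7914} - \frac{14}{-1466}\right) + 11732\right) = 0 - \left(\left(\left(-44\right) \frac{1}{7914} - - \frac{7}{733}\right) + 11732\right) = 0 - \left(\left(- \frac{22}{3957} + \frac{7}{733}\right) + 11732\right) = 0 - \left(\frac{11573}{2900481} + 11732\right) = 0 - \frac{34028454665}{2900481} = - \frac{34028454665}{2900481}$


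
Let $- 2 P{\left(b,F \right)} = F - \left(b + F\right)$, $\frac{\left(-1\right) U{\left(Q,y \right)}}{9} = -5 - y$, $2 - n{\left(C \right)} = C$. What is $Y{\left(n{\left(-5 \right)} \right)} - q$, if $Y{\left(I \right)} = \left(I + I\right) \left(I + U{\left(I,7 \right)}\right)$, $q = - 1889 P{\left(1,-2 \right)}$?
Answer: $\frac{5109}{2} \approx 2554.5$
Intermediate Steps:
$n{\left(C \right)} = 2 - C$
$U{\left(Q,y \right)} = 45 + 9 y$ ($U{\left(Q,y \right)} = - 9 \left(-5 - y\right) = 45 + 9 y$)
$P{\left(b,F \right)} = \frac{b}{2}$ ($P{\left(b,F \right)} = - \frac{F - \left(b + F\right)}{2} = - \frac{F - \left(F + b\right)}{2} = - \frac{\left(-1\right) b}{2} = \frac{b}{2}$)
$q = - \frac{1889}{2}$ ($q = - 1889 \cdot \frac{1}{2} \cdot 1 = \left(-1889\right) \frac{1}{2} = - \frac{1889}{2} \approx -944.5$)
$Y{\left(I \right)} = 2 I \left(108 + I\right)$ ($Y{\left(I \right)} = \left(I + I\right) \left(I + \left(45 + 9 \cdot 7\right)\right) = 2 I \left(I + \left(45 + 63\right)\right) = 2 I \left(I + 108\right) = 2 I \left(108 + I\right)$)
$Y{\left(n{\left(-5 \right)} \right)} - q = 2 \left(2 - -5\right) \left(108 + \left(2 - -5\right)\right) - - \frac{1889}{2} = 2 \left(2 + 5\right) \left(108 + \left(2 + 5\right)\right) + \frac{1889}{2} = 2 \cdot 7 \left(108 + 7\right) + \frac{1889}{2} = 2 \cdot 7 \cdot 115 + \frac{1889}{2} = 1610 + \frac{1889}{2} = \frac{5109}{2}$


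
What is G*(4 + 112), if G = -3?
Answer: -348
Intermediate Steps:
G*(4 + 112) = -3*(4 + 112) = -3*116 = -348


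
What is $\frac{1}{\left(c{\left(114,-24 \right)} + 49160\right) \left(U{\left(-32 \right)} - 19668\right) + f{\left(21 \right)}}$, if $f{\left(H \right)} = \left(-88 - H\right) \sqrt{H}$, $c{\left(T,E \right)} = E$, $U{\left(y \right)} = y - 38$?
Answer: $- \frac{969846368}{940601977522541923} + \frac{109 \sqrt{21}}{940601977522541923} \approx -1.0311 \cdot 10^{-9}$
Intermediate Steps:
$U{\left(y \right)} = -38 + y$
$f{\left(H \right)} = \sqrt{H} \left(-88 - H\right)$
$\frac{1}{\left(c{\left(114,-24 \right)} + 49160\right) \left(U{\left(-32 \right)} - 19668\right) + f{\left(21 \right)}} = \frac{1}{\left(-24 + 49160\right) \left(\left(-38 - 32\right) - 19668\right) + \sqrt{21} \left(-88 - 21\right)} = \frac{1}{49136 \left(-70 - 19668\right) + \sqrt{21} \left(-88 - 21\right)} = \frac{1}{49136 \left(-19738\right) + \sqrt{21} \left(-109\right)} = \frac{1}{-969846368 - 109 \sqrt{21}}$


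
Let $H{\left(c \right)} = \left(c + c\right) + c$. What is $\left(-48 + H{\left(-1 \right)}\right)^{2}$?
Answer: $2601$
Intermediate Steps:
$H{\left(c \right)} = 3 c$ ($H{\left(c \right)} = 2 c + c = 3 c$)
$\left(-48 + H{\left(-1 \right)}\right)^{2} = \left(-48 + 3 \left(-1\right)\right)^{2} = \left(-48 - 3\right)^{2} = \left(-51\right)^{2} = 2601$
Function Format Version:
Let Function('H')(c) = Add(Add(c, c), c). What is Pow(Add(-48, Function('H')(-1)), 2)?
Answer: 2601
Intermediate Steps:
Function('H')(c) = Mul(3, c) (Function('H')(c) = Add(Mul(2, c), c) = Mul(3, c))
Pow(Add(-48, Function('H')(-1)), 2) = Pow(Add(-48, Mul(3, -1)), 2) = Pow(Add(-48, -3), 2) = Pow(-51, 2) = 2601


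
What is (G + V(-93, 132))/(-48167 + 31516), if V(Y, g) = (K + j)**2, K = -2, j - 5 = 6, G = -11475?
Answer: 11394/16651 ≈ 0.68428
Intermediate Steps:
j = 11 (j = 5 + 6 = 11)
V(Y, g) = 81 (V(Y, g) = (-2 + 11)**2 = 9**2 = 81)
(G + V(-93, 132))/(-48167 + 31516) = (-11475 + 81)/(-48167 + 31516) = -11394/(-16651) = -11394*(-1/16651) = 11394/16651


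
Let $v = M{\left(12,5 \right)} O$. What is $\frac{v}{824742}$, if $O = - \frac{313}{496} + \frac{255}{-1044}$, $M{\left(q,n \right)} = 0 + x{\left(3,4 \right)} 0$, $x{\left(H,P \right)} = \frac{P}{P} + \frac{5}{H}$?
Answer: $0$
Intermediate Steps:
$x{\left(H,P \right)} = 1 + \frac{5}{H}$
$M{\left(q,n \right)} = 0$ ($M{\left(q,n \right)} = 0 + \frac{5 + 3}{3} \cdot 0 = 0 + \frac{1}{3} \cdot 8 \cdot 0 = 0 + \frac{8}{3} \cdot 0 = 0 + 0 = 0$)
$O = - \frac{37771}{43152}$ ($O = \left(-313\right) \frac{1}{496} + 255 \left(- \frac{1}{1044}\right) = - \frac{313}{496} - \frac{85}{348} = - \frac{37771}{43152} \approx -0.8753$)
$v = 0$ ($v = 0 \left(- \frac{37771}{43152}\right) = 0$)
$\frac{v}{824742} = \frac{0}{824742} = 0 \cdot \frac{1}{824742} = 0$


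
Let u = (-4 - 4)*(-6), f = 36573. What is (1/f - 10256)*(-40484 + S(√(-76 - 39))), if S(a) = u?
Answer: 15167247891532/36573 ≈ 4.1471e+8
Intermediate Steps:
u = 48 (u = -8*(-6) = 48)
S(a) = 48
(1/f - 10256)*(-40484 + S(√(-76 - 39))) = (1/36573 - 10256)*(-40484 + 48) = (1/36573 - 10256)*(-40436) = -375092687/36573*(-40436) = 15167247891532/36573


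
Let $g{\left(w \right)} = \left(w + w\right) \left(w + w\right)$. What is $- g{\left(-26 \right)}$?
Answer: $-2704$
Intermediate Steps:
$g{\left(w \right)} = 4 w^{2}$ ($g{\left(w \right)} = 2 w 2 w = 4 w^{2}$)
$- g{\left(-26 \right)} = - 4 \left(-26\right)^{2} = - 4 \cdot 676 = \left(-1\right) 2704 = -2704$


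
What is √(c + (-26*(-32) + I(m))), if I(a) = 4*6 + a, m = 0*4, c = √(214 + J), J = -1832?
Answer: √(856 + I*√1618) ≈ 29.266 + 0.68723*I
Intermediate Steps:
c = I*√1618 (c = √(214 - 1832) = √(-1618) = I*√1618 ≈ 40.224*I)
m = 0
I(a) = 24 + a
√(c + (-26*(-32) + I(m))) = √(I*√1618 + (-26*(-32) + (24 + 0))) = √(I*√1618 + (832 + 24)) = √(I*√1618 + 856) = √(856 + I*√1618)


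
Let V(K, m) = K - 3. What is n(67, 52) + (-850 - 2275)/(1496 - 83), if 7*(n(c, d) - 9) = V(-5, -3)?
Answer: 55840/9891 ≈ 5.6455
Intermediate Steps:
V(K, m) = -3 + K
n(c, d) = 55/7 (n(c, d) = 9 + (-3 - 5)/7 = 9 + (1/7)*(-8) = 9 - 8/7 = 55/7)
n(67, 52) + (-850 - 2275)/(1496 - 83) = 55/7 + (-850 - 2275)/(1496 - 83) = 55/7 - 3125/1413 = 55840/9891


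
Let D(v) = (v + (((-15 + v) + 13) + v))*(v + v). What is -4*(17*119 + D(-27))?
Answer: -26020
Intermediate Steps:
D(v) = 2*v*(-2 + 3*v) (D(v) = (v + ((-2 + v) + v))*(2*v) = (v + (-2 + 2*v))*(2*v) = (-2 + 3*v)*(2*v) = 2*v*(-2 + 3*v))
-4*(17*119 + D(-27)) = -4*(17*119 + 2*(-27)*(-2 + 3*(-27))) = -4*(2023 + 2*(-27)*(-2 - 81)) = -4*(2023 + 2*(-27)*(-83)) = -4*(2023 + 4482) = -4*6505 = -26020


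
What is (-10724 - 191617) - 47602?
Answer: -249943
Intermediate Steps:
(-10724 - 191617) - 47602 = -202341 - 47602 = -249943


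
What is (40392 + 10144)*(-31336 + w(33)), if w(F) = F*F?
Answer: -1528562392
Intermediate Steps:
w(F) = F**2
(40392 + 10144)*(-31336 + w(33)) = (40392 + 10144)*(-31336 + 33**2) = 50536*(-31336 + 1089) = 50536*(-30247) = -1528562392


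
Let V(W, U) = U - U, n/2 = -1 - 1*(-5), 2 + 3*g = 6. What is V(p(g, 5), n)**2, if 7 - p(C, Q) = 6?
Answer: 0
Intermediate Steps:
g = 4/3 (g = -2/3 + (1/3)*6 = -2/3 + 2 = 4/3 ≈ 1.3333)
p(C, Q) = 1 (p(C, Q) = 7 - 1*6 = 7 - 6 = 1)
n = 8 (n = 2*(-1 - 1*(-5)) = 2*(-1 + 5) = 2*4 = 8)
V(W, U) = 0
V(p(g, 5), n)**2 = 0**2 = 0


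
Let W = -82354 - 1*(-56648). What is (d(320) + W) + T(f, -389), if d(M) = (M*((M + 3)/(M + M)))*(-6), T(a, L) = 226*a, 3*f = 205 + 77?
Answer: -5431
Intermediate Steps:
f = 94 (f = (205 + 77)/3 = (⅓)*282 = 94)
W = -25706 (W = -82354 + 56648 = -25706)
d(M) = -9 - 3*M (d(M) = (M*((3 + M)/((2*M))))*(-6) = (M*((3 + M)*(1/(2*M))))*(-6) = (M*((3 + M)/(2*M)))*(-6) = (3/2 + M/2)*(-6) = -9 - 3*M)
(d(320) + W) + T(f, -389) = ((-9 - 3*320) - 25706) + 226*94 = ((-9 - 960) - 25706) + 21244 = (-969 - 25706) + 21244 = -26675 + 21244 = -5431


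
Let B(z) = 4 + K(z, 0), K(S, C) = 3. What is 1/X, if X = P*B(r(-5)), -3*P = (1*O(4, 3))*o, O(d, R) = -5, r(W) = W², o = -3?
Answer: -1/35 ≈ -0.028571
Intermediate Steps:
B(z) = 7 (B(z) = 4 + 3 = 7)
P = -5 (P = -1*(-5)*(-3)/3 = -(-5)*(-3)/3 = -⅓*15 = -5)
X = -35 (X = -5*7 = -35)
1/X = 1/(-35) = -1/35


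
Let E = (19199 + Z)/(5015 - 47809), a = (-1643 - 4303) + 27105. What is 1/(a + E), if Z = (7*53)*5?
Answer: 21397/452728596 ≈ 4.7262e-5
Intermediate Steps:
Z = 1855 (Z = 371*5 = 1855)
a = 21159 (a = -5946 + 27105 = 21159)
E = -10527/21397 (E = (19199 + 1855)/(5015 - 47809) = 21054/(-42794) = 21054*(-1/42794) = -10527/21397 ≈ -0.49198)
1/(a + E) = 1/(21159 - 10527/21397) = 1/(452728596/21397) = 21397/452728596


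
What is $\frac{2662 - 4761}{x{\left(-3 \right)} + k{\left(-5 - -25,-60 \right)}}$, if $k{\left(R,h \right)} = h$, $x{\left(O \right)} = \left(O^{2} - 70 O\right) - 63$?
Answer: $- \frac{2099}{96} \approx -21.865$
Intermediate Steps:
$x{\left(O \right)} = -63 + O^{2} - 70 O$
$\frac{2662 - 4761}{x{\left(-3 \right)} + k{\left(-5 - -25,-60 \right)}} = \frac{2662 - 4761}{\left(-63 + \left(-3\right)^{2} - -210\right) - 60} = - \frac{2099}{\left(-63 + 9 + 210\right) - 60} = - \frac{2099}{156 - 60} = - \frac{2099}{96}$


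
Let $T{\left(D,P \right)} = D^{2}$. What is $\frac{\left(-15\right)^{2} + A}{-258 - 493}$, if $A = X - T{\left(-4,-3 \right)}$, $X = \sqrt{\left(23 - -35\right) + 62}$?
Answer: $- \frac{209}{751} - \frac{2 \sqrt{30}}{751} \approx -0.29288$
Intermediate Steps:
$X = 2 \sqrt{30}$ ($X = \sqrt{\left(23 + 35\right) + 62} = \sqrt{58 + 62} = \sqrt{120} = 2 \sqrt{30} \approx 10.954$)
$A = -16 + 2 \sqrt{30}$ ($A = 2 \sqrt{30} - \left(-4\right)^{2} = 2 \sqrt{30} - 16 = -16 + 2 \sqrt{30} \approx -5.0455$)
$\frac{\left(-15\right)^{2} + A}{-258 - 493} = \frac{\left(-15\right)^{2} - \left(16 - 2 \sqrt{30}\right)}{-258 - 493} = \frac{225 - \left(16 - 2 \sqrt{30}\right)}{-751} = \left(209 + 2 \sqrt{30}\right) \left(- \frac{1}{751}\right) = - \frac{209}{751} - \frac{2 \sqrt{30}}{751}$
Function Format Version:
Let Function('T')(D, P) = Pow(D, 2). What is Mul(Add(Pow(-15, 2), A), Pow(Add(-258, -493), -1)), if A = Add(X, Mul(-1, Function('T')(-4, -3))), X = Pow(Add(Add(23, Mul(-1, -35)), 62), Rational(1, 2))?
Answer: Add(Rational(-209, 751), Mul(Rational(-2, 751), Pow(30, Rational(1, 2)))) ≈ -0.29288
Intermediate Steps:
X = Mul(2, Pow(30, Rational(1, 2))) (X = Pow(Add(Add(23, 35), 62), Rational(1, 2)) = Pow(Add(58, 62), Rational(1, 2)) = Pow(120, Rational(1, 2)) = Mul(2, Pow(30, Rational(1, 2))) ≈ 10.954)
A = Add(-16, Mul(2, Pow(30, Rational(1, 2)))) (A = Add(Mul(2, Pow(30, Rational(1, 2))), Mul(-1, Pow(-4, 2))) = Add(Mul(2, Pow(30, Rational(1, 2))), Mul(-1, 16)) = Add(Mul(2, Pow(30, Rational(1, 2))), -16) = Add(-16, Mul(2, Pow(30, Rational(1, 2)))) ≈ -5.0455)
Mul(Add(Pow(-15, 2), A), Pow(Add(-258, -493), -1)) = Mul(Add(Pow(-15, 2), Add(-16, Mul(2, Pow(30, Rational(1, 2))))), Pow(Add(-258, -493), -1)) = Mul(Add(225, Add(-16, Mul(2, Pow(30, Rational(1, 2))))), Pow(-751, -1)) = Mul(Add(209, Mul(2, Pow(30, Rational(1, 2)))), Rational(-1, 751)) = Add(Rational(-209, 751), Mul(Rational(-2, 751), Pow(30, Rational(1, 2))))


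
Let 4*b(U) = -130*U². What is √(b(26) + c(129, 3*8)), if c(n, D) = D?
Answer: I*√21946 ≈ 148.14*I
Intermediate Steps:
b(U) = -65*U²/2 (b(U) = (-130*U²)/4 = -65*U²/2)
√(b(26) + c(129, 3*8)) = √(-65/2*26² + 3*8) = √(-65/2*676 + 24) = √(-21970 + 24) = √(-21946) = I*√21946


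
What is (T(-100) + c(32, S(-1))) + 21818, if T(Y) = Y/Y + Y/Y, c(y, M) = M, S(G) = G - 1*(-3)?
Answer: 21822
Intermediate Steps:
S(G) = 3 + G (S(G) = G + 3 = 3 + G)
T(Y) = 2 (T(Y) = 1 + 1 = 2)
(T(-100) + c(32, S(-1))) + 21818 = (2 + (3 - 1)) + 21818 = (2 + 2) + 21818 = 4 + 21818 = 21822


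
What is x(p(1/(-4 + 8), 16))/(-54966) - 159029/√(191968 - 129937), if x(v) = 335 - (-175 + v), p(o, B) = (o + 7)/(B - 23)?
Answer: -14309/1539048 - 159029*√62031/62031 ≈ -638.53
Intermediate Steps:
p(o, B) = (7 + o)/(-23 + B)
x(v) = 510 - v (x(v) = 335 + (175 - v) = 510 - v)
x(p(1/(-4 + 8), 16))/(-54966) - 159029/√(191968 - 129937) = (510 - (7 + 1/(-4 + 8))/(-23 + 16))/(-54966) - 159029/√(191968 - 129937) = (510 - (7 + 1/4)/(-7))*(-1/54966) - 159029*√62031/62031 = (510 - (-1)*(7 + ¼)/7)*(-1/54966) - 159029*√62031/62031 = (510 - (-1)*29/(7*4))*(-1/54966) - 159029*√62031/62031 = (510 - 1*(-29/28))*(-1/54966) - 159029*√62031/62031 = (510 + 29/28)*(-1/54966) - 159029*√62031/62031 = (14309/28)*(-1/54966) - 159029*√62031/62031 = -14309/1539048 - 159029*√62031/62031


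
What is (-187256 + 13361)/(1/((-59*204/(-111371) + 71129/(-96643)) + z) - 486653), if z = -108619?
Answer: 203300257077941470110/568944938092660063307 ≈ 0.35733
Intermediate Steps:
(-187256 + 13361)/(1/((-59*204/(-111371) + 71129/(-96643)) + z) - 486653) = (-187256 + 13361)/(1/((-59*204/(-111371) + 71129/(-96643)) - 108619) - 486653) = -173895/(1/((-12036*(-1/111371) + 71129*(-1/96643)) - 108619) - 486653) = -173895/(1/((12036/111371 - 71129/96643) - 108619) - 486653) = -173895/(1/(-6758512711/10763227553 - 108619) - 486653) = -173895/(1/(-1169097772092018/10763227553) - 486653) = -173895/(-10763227553/1169097772092018 - 486653) = -173895/(-568944938092660063307/1169097772092018) = -173895*(-1169097772092018/568944938092660063307) = 203300257077941470110/568944938092660063307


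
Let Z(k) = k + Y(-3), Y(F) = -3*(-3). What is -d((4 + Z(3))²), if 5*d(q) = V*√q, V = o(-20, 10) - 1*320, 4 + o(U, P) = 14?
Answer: 992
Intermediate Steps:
o(U, P) = 10 (o(U, P) = -4 + 14 = 10)
Y(F) = 9
Z(k) = 9 + k (Z(k) = k + 9 = 9 + k)
V = -310 (V = 10 - 1*320 = 10 - 320 = -310)
d(q) = -62*√q (d(q) = (-310*√q)/5 = -62*√q)
-d((4 + Z(3))²) = -(-62)*√((4 + (9 + 3))²) = -(-62)*√((4 + 12)²) = -(-62)*√(16²) = -(-62)*√256 = -(-62)*16 = -1*(-992) = 992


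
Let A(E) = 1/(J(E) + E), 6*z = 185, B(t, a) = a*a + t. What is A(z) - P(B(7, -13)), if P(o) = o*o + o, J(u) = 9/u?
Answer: -1076269338/34549 ≈ -31152.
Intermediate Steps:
B(t, a) = t + a**2 (B(t, a) = a**2 + t = t + a**2)
P(o) = o + o**2 (P(o) = o**2 + o = o + o**2)
z = 185/6 (z = (1/6)*185 = 185/6 ≈ 30.833)
A(E) = 1/(E + 9/E) (A(E) = 1/(9/E + E) = 1/(E + 9/E))
A(z) - P(B(7, -13)) = 185/(6*(9 + (185/6)**2)) - (7 + (-13)**2)*(1 + (7 + (-13)**2)) = 185/(6*(9 + 34225/36)) - (7 + 169)*(1 + (7 + 169)) = 185/(6*(34549/36)) - 176*(1 + 176) = (185/6)*(36/34549) - 176*177 = 1110/34549 - 1*31152 = 1110/34549 - 31152 = -1076269338/34549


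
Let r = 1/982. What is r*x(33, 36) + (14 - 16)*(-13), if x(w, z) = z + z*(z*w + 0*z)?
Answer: 34168/491 ≈ 69.589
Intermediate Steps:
r = 1/982 ≈ 0.0010183
x(w, z) = z + w*z² (x(w, z) = z + z*(w*z + 0) = z + z*(w*z) = z + w*z²)
r*x(33, 36) + (14 - 16)*(-13) = (36*(1 + 33*36))/982 + (14 - 16)*(-13) = (36*(1 + 1188))/982 - 2*(-13) = (36*1189)/982 + 26 = (1/982)*42804 + 26 = 21402/491 + 26 = 34168/491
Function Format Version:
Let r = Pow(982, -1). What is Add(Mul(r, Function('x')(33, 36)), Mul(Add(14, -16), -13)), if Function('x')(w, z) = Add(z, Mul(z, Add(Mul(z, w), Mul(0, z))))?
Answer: Rational(34168, 491) ≈ 69.589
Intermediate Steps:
r = Rational(1, 982) ≈ 0.0010183
Function('x')(w, z) = Add(z, Mul(w, Pow(z, 2))) (Function('x')(w, z) = Add(z, Mul(z, Add(Mul(w, z), 0))) = Add(z, Mul(z, Mul(w, z))) = Add(z, Mul(w, Pow(z, 2))))
Add(Mul(r, Function('x')(33, 36)), Mul(Add(14, -16), -13)) = Add(Mul(Rational(1, 982), Mul(36, Add(1, Mul(33, 36)))), Mul(Add(14, -16), -13)) = Add(Mul(Rational(1, 982), Mul(36, Add(1, 1188))), Mul(-2, -13)) = Add(Mul(Rational(1, 982), Mul(36, 1189)), 26) = Add(Mul(Rational(1, 982), 42804), 26) = Add(Rational(21402, 491), 26) = Rational(34168, 491)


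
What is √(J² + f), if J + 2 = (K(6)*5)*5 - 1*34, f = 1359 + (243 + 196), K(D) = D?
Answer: √14794 ≈ 121.63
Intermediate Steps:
f = 1798 (f = 1359 + 439 = 1798)
J = 114 (J = -2 + ((6*5)*5 - 1*34) = -2 + (30*5 - 34) = -2 + (150 - 34) = -2 + 116 = 114)
√(J² + f) = √(114² + 1798) = √(12996 + 1798) = √14794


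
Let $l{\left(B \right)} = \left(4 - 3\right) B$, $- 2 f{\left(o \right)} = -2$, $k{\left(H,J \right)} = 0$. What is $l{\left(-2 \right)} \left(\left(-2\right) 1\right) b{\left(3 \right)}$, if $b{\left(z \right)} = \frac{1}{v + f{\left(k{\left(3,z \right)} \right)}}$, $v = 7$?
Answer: $\frac{1}{2} \approx 0.5$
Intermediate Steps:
$f{\left(o \right)} = 1$ ($f{\left(o \right)} = \left(- \frac{1}{2}\right) \left(-2\right) = 1$)
$b{\left(z \right)} = \frac{1}{8}$ ($b{\left(z \right)} = \frac{1}{7 + 1} = \frac{1}{8}$)
$l{\left(B \right)} = B$ ($l{\left(B \right)} = 1 B = B$)
$l{\left(-2 \right)} \left(\left(-2\right) 1\right) b{\left(3 \right)} = - 2 \left(\left(-2\right) 1\right) \frac{1}{8} = \left(-2\right) \left(-2\right) \frac{1}{8} = 4 \cdot \frac{1}{8} = \frac{1}{2}$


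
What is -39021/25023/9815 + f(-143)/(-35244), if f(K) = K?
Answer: 1022595467/262301595660 ≈ 0.0038985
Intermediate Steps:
-39021/25023/9815 + f(-143)/(-35244) = -39021/25023/9815 - 143/(-35244) = -39021*1/25023*(1/9815) - 143*(-1/35244) = -13007/8341*1/9815 + 13/3204 = -13007/81866915 + 13/3204 = 1022595467/262301595660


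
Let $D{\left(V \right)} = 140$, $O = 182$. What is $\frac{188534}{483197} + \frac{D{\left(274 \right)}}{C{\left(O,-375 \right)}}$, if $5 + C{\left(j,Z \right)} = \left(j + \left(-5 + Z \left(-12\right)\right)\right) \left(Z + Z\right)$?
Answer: $\frac{132252686718}{338987338547} \approx 0.39014$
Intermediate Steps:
$C{\left(j,Z \right)} = -5 + 2 Z \left(-5 + j - 12 Z\right)$ ($C{\left(j,Z \right)} = -5 + \left(j + \left(-5 + Z \left(-12\right)\right)\right) \left(Z + Z\right) = -5 + \left(j - \left(5 + 12 Z\right)\right) 2 Z = -5 + \left(-5 + j - 12 Z\right) 2 Z = -5 + 2 Z \left(-5 + j - 12 Z\right)$)
$\frac{188534}{483197} + \frac{D{\left(274 \right)}}{C{\left(O,-375 \right)}} = \frac{188534}{483197} + \frac{140}{-5 - 24 \left(-375\right)^{2} - -3750 + 2 \left(-375\right) 182} = 188534 \cdot \frac{1}{483197} + \frac{140}{-5 - 3375000 + 3750 - 136500} = \frac{188534}{483197} + \frac{140}{-5 - 3375000 + 3750 - 136500} = \frac{188534}{483197} + \frac{140}{-3507755} = \frac{188534}{483197} + 140 \left(- \frac{1}{3507755}\right) = \frac{188534}{483197} - \frac{28}{701551} = \frac{132252686718}{338987338547}$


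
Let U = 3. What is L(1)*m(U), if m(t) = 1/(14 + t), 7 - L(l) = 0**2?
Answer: 7/17 ≈ 0.41176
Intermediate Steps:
L(l) = 7 (L(l) = 7 - 1*0**2 = 7 - 1*0 = 7 + 0 = 7)
L(1)*m(U) = 7/(14 + 3) = 7/17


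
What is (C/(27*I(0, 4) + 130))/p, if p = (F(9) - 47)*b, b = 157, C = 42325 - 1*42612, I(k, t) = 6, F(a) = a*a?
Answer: -287/1558696 ≈ -0.00018413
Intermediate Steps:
F(a) = a**2
C = -287 (C = 42325 - 42612 = -287)
p = 5338 (p = (9**2 - 47)*157 = (81 - 47)*157 = 34*157 = 5338)
(C/(27*I(0, 4) + 130))/p = -287/(27*6 + 130)/5338 = -287/(162 + 130)*(1/5338) = -287/292*(1/5338) = -287*1/292*(1/5338) = -287/292*1/5338 = -287/1558696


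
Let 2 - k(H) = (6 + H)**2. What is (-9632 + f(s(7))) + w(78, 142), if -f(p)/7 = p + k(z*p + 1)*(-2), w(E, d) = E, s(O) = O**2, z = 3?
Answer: -341893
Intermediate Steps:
k(H) = 2 - (6 + H)**2
f(p) = 28 - 14*(7 + 3*p)**2 - 7*p (f(p) = -7*(p + (2 - (6 + (3*p + 1))**2)*(-2)) = -7*(p + (2 - (6 + (1 + 3*p))**2)*(-2)) = -7*(p + (2 - (7 + 3*p)**2)*(-2)) = -7*(p + (-4 + 2*(7 + 3*p)**2)) = -7*(-4 + p + 2*(7 + 3*p)**2) = 28 - 14*(7 + 3*p)**2 - 7*p)
(-9632 + f(s(7))) + w(78, 142) = (-9632 + (-658 - 595*7**2 - 126*(7**2)**2)) + 78 = (-9632 + (-658 - 595*49 - 126*49**2)) + 78 = (-9632 + (-658 - 29155 - 126*2401)) + 78 = (-9632 + (-658 - 29155 - 302526)) + 78 = (-9632 - 332339) + 78 = -341971 + 78 = -341893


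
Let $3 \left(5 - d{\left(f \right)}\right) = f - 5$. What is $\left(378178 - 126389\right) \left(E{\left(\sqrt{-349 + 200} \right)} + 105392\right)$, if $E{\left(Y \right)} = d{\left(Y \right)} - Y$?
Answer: $\frac{79614674644}{3} - \frac{1007156 i \sqrt{149}}{3} \approx 2.6538 \cdot 10^{10} - 4.098 \cdot 10^{6} i$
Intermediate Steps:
$d{\left(f \right)} = \frac{20}{3} - \frac{f}{3}$ ($d{\left(f \right)} = 5 - \frac{f - 5}{3} = 5 - \frac{-5 + f}{3} = 5 - \left(- \frac{5}{3} + \frac{f}{3}\right) = \frac{20}{3} - \frac{f}{3}$)
$E{\left(Y \right)} = \frac{20}{3} - \frac{4 Y}{3}$ ($E{\left(Y \right)} = \left(\frac{20}{3} - \frac{Y}{3}\right) - Y = \frac{20}{3} - \frac{4 Y}{3}$)
$\left(378178 - 126389\right) \left(E{\left(\sqrt{-349 + 200} \right)} + 105392\right) = \left(378178 - 126389\right) \left(\left(\frac{20}{3} - \frac{4 \sqrt{-349 + 200}}{3}\right) + 105392\right) = 251789 \left(\left(\frac{20}{3} - \frac{4 \sqrt{-149}}{3}\right) + 105392\right) = 251789 \left(\left(\frac{20}{3} - \frac{4 i \sqrt{149}}{3}\right) + 105392\right) = 251789 \left(\frac{316196}{3} - \frac{4 i \sqrt{149}}{3}\right) = \frac{79614674644}{3} - \frac{1007156 i \sqrt{149}}{3}$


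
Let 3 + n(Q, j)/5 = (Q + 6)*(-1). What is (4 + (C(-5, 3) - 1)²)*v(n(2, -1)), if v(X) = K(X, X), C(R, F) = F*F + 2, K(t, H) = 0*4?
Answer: 0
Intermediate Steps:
n(Q, j) = -45 - 5*Q (n(Q, j) = -15 + 5*((Q + 6)*(-1)) = -15 + 5*((6 + Q)*(-1)) = -15 + 5*(-6 - Q) = -15 + (-30 - 5*Q) = -45 - 5*Q)
K(t, H) = 0
C(R, F) = 2 + F² (C(R, F) = F² + 2 = 2 + F²)
v(X) = 0
(4 + (C(-5, 3) - 1)²)*v(n(2, -1)) = (4 + ((2 + 3²) - 1)²)*0 = (4 + ((2 + 9) - 1)²)*0 = (4 + (11 - 1)²)*0 = (4 + 10²)*0 = (4 + 100)*0 = 104*0 = 0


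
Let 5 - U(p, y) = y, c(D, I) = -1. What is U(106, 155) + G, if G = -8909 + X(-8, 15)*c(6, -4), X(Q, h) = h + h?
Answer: -9089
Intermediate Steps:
X(Q, h) = 2*h
U(p, y) = 5 - y
G = -8939 (G = -8909 + (2*15)*(-1) = -8909 + 30*(-1) = -8909 - 30 = -8939)
U(106, 155) + G = (5 - 1*155) - 8939 = (5 - 155) - 8939 = -150 - 8939 = -9089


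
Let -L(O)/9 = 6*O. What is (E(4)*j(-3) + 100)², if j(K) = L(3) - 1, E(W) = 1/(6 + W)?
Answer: 700569/100 ≈ 7005.7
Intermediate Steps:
L(O) = -54*O
j(K) = -163 (j(K) = -54*3 - 1 = -162 - 1 = -163)
(E(4)*j(-3) + 100)² = (-163/(6 + 4) + 100)² = (-163/10 + 100)² = (837/10)² = 700569/100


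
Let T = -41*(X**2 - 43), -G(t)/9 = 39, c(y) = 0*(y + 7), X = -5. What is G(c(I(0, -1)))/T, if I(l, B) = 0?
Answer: -39/82 ≈ -0.47561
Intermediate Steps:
c(y) = 0 (c(y) = 0*(7 + y) = 0)
G(t) = -351 (G(t) = -9*39 = -351)
T = 738 (T = -41*((-5)**2 - 43) = -41*(25 - 43) = -41*(-18) = 738)
G(c(I(0, -1)))/T = -351/738 = -351*1/738 = -39/82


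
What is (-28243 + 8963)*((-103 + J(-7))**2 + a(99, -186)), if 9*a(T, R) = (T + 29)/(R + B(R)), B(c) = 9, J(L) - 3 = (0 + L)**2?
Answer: -79882149200/1593 ≈ -5.0146e+7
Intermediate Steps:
J(L) = 3 + L**2 (J(L) = 3 + (0 + L)**2 = 3 + L**2)
a(T, R) = (29 + T)/(9*(9 + R)) (a(T, R) = ((T + 29)/(R + 9))/9 = ((29 + T)/(9 + R))/9 = (29 + T)/(9*(9 + R)))
(-28243 + 8963)*((-103 + J(-7))**2 + a(99, -186)) = (-28243 + 8963)*((-103 + (3 + (-7)**2))**2 + (29 + 99)/(9*(9 - 186))) = -19280*((-103 + (3 + 49))**2 + (1/9)*128/(-177)) = -19280*((-103 + 52)**2 + (1/9)*(-1/177)*128) = -19280*((-51)**2 - 128/1593) = -19280*(2601 - 128/1593) = -19280*4143265/1593 = -79882149200/1593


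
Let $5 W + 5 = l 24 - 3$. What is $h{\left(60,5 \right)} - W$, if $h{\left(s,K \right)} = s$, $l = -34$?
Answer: $\frac{1124}{5} \approx 224.8$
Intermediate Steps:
$W = - \frac{824}{5}$ ($W = -1 + \frac{\left(-34\right) 24 - 3}{5} = -1 + \frac{-816 - 3}{5} = -1 + \frac{1}{5} \left(-819\right) = -1 - \frac{819}{5} = - \frac{824}{5} \approx -164.8$)
$h{\left(60,5 \right)} - W = 60 - - \frac{824}{5} = 60 + \frac{824}{5} = \frac{1124}{5}$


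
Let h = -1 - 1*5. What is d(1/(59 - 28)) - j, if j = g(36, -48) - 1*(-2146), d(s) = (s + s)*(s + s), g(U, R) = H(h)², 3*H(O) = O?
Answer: -2066146/961 ≈ -2150.0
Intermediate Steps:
h = -6 (h = -1 - 5 = -6)
H(O) = O/3
g(U, R) = 4 (g(U, R) = ((⅓)*(-6))² = (-2)² = 4)
d(s) = 4*s² (d(s) = (2*s)*(2*s) = 4*s²)
j = 2150 (j = 4 - 1*(-2146) = 4 + 2146 = 2150)
d(1/(59 - 28)) - j = 4*(1/(59 - 28))² - 1*2150 = 4*(1/31)² - 2150 = 4*(1/961) - 2150 = 4/961 - 2150 = -2066146/961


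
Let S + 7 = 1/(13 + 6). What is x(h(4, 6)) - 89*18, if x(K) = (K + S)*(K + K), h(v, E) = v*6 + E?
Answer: -4158/19 ≈ -218.84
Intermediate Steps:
S = -132/19 (S = -7 + 1/(13 + 6) = -7 + 1/19 = -132/19 ≈ -6.9474)
h(v, E) = E + 6*v (h(v, E) = 6*v + E = E + 6*v)
x(K) = 2*K*(-132/19 + K) (x(K) = (K - 132/19)*(K + K) = (-132/19 + K)*(2*K) = 2*K*(-132/19 + K))
x(h(4, 6)) - 89*18 = 2*(6 + 6*4)*(-132 + 19*(6 + 6*4))/19 - 89*18 = 2*(6 + 24)*(-132 + 19*(6 + 24))/19 - 1602 = (2/19)*30*(-132 + 19*30) - 1602 = (2/19)*30*(-132 + 570) - 1602 = (2/19)*30*438 - 1602 = 26280/19 - 1602 = -4158/19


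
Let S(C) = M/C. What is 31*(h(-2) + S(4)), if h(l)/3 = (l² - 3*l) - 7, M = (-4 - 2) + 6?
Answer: 279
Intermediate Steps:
M = 0 (M = -6 + 6 = 0)
h(l) = -21 - 9*l + 3*l² (h(l) = 3*((l² - 3*l) - 7) = 3*(-7 + l² - 3*l) = -21 - 9*l + 3*l²)
S(C) = 0 (S(C) = 0/C = 0)
31*(h(-2) + S(4)) = 31*((-21 - 9*(-2) + 3*(-2)²) + 0) = 31*((-21 + 18 + 3*4) + 0) = 31*((-21 + 18 + 12) + 0) = 31*(9 + 0) = 31*9 = 279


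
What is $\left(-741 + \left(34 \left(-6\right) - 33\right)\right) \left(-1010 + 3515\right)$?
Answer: $-2449890$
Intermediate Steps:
$\left(-741 + \left(34 \left(-6\right) - 33\right)\right) \left(-1010 + 3515\right) = \left(-741 - 237\right) 2505 = \left(-978\right) 2505 = -2449890$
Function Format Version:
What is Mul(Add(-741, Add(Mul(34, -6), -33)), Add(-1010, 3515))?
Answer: -2449890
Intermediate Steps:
Mul(Add(-741, Add(Mul(34, -6), -33)), Add(-1010, 3515)) = Mul(Add(-741, Add(-204, -33)), 2505) = Mul(Add(-741, -237), 2505) = Mul(-978, 2505) = -2449890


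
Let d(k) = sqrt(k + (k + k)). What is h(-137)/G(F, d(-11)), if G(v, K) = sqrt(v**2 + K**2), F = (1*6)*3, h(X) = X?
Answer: -137*sqrt(291)/291 ≈ -8.0311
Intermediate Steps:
F = 18 (F = 6*3 = 18)
d(k) = sqrt(3)*sqrt(k) (d(k) = sqrt(k + 2*k) = sqrt(3*k) = sqrt(3)*sqrt(k))
G(v, K) = sqrt(K**2 + v**2)
h(-137)/G(F, d(-11)) = -137/sqrt((sqrt(3)*sqrt(-11))**2 + 18**2) = -137/sqrt((sqrt(3)*(I*sqrt(11)))**2 + 324) = -137/sqrt((I*sqrt(33))**2 + 324) = -137/sqrt(-33 + 324) = -137*sqrt(291)/291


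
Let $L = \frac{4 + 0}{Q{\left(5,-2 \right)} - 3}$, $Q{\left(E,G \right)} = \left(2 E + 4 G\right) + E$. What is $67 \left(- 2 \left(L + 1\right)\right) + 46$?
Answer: $-222$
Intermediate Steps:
$Q{\left(E,G \right)} = 3 E + 4 G$
$L = 1$ ($L = \frac{4 + 0}{\left(3 \cdot 5 + 4 \left(-2\right)\right) - 3} = \frac{4}{\left(15 - 8\right) - 3} = \frac{4}{7 - 3} = \frac{4}{4} = 4 \cdot \frac{1}{4} = 1$)
$67 \left(- 2 \left(L + 1\right)\right) + 46 = 67 \left(- 2 \left(1 + 1\right)\right) + 46 = 67 \left(\left(-2\right) 2\right) + 46 = 67 \left(-4\right) + 46 = -268 + 46 = -222$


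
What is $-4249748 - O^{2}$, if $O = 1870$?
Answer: $-7746648$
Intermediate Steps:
$-4249748 - O^{2} = -4249748 - 1870^{2} = -4249748 - 3496900 = -7746648$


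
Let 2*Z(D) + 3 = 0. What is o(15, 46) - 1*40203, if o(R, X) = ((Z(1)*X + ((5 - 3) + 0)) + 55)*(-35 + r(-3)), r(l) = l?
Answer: -39747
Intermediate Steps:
Z(D) = -3/2 (Z(D) = -3/2 + (½)*0 = -3/2 + 0 = -3/2)
o(R, X) = -2166 + 57*X (o(R, X) = ((-3*X/2 + ((5 - 3) + 0)) + 55)*(-35 - 3) = ((-3*X/2 + (2 + 0)) + 55)*(-38) = ((-3*X/2 + 2) + 55)*(-38) = ((2 - 3*X/2) + 55)*(-38) = (57 - 3*X/2)*(-38) = -2166 + 57*X)
o(15, 46) - 1*40203 = (-2166 + 57*46) - 1*40203 = (-2166 + 2622) - 40203 = 456 - 40203 = -39747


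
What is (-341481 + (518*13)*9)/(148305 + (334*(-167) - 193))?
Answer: -93625/30778 ≈ -3.0419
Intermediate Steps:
(-341481 + (518*13)*9)/(148305 + (334*(-167) - 193)) = (-341481 + 6734*9)/(148305 + (-55778 - 193)) = (-341481 + 60606)/(148305 - 55971) = -280875/92334 = -280875*1/92334 = -93625/30778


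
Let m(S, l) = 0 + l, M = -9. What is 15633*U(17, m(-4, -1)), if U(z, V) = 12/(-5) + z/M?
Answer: -335241/5 ≈ -67048.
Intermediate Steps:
m(S, l) = l
U(z, V) = -12/5 - z/9 (U(z, V) = 12/(-5) + z/(-9) = 12*(-⅕) + z*(-⅑) = -12/5 - z/9)
15633*U(17, m(-4, -1)) = 15633*(-12/5 - ⅑*17) = 15633*(-12/5 - 17/9) = 15633*(-193/45) = -335241/5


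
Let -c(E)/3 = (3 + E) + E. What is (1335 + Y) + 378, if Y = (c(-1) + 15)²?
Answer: 1857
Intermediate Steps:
c(E) = -9 - 6*E (c(E) = -3*((3 + E) + E) = -3*(3 + 2*E) = -9 - 6*E)
Y = 144 (Y = ((-9 - 6*(-1)) + 15)² = ((-9 + 6) + 15)² = (-3 + 15)² = 12² = 144)
(1335 + Y) + 378 = (1335 + 144) + 378 = 1479 + 378 = 1857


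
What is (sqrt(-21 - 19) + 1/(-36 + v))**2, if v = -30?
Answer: (1 - 132*I*sqrt(10))**2/4356 ≈ -40.0 - 0.19165*I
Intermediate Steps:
(sqrt(-21 - 19) + 1/(-36 + v))**2 = (sqrt(-21 - 19) + 1/(-36 - 30))**2 = (sqrt(-40) + 1/(-66))**2 = (2*I*sqrt(10) - 1/66)**2 = (-1/66 + 2*I*sqrt(10))**2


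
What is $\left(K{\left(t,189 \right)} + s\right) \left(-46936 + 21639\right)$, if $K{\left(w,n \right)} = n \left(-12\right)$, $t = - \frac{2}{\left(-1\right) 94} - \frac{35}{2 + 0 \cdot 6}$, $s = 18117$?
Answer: $-400932153$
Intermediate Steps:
$t = - \frac{1643}{94}$ ($t = - \frac{2}{-94} - \frac{35}{2 + 0} = \left(-2\right) \left(- \frac{1}{94}\right) - \frac{35}{2} = \frac{1}{47} - \frac{35}{2} = - \frac{1643}{94} \approx -17.479$)
$K{\left(w,n \right)} = - 12 n$
$\left(K{\left(t,189 \right)} + s\right) \left(-46936 + 21639\right) = \left(\left(-12\right) 189 + 18117\right) \left(-46936 + 21639\right) = \left(-2268 + 18117\right) \left(-25297\right) = 15849 \left(-25297\right) = -400932153$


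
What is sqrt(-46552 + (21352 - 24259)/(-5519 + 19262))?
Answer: I*sqrt(108547141629)/1527 ≈ 215.76*I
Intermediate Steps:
sqrt(-46552 + (21352 - 24259)/(-5519 + 19262)) = sqrt(-46552 - 2907/13743) = sqrt(-46552 - 2907*1/13743) = sqrt(-46552 - 323/1527) = sqrt(-71085227/1527) = I*sqrt(108547141629)/1527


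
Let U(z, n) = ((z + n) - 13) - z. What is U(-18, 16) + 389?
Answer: 392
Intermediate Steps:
U(z, n) = -13 + n (U(z, n) = ((n + z) - 13) - z = (-13 + n + z) - z = -13 + n)
U(-18, 16) + 389 = (-13 + 16) + 389 = 3 + 389 = 392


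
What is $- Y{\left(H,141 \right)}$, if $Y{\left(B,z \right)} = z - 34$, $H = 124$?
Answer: $-107$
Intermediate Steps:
$Y{\left(B,z \right)} = -34 + z$
$- Y{\left(H,141 \right)} = - (-34 + 141) = \left(-1\right) 107 = -107$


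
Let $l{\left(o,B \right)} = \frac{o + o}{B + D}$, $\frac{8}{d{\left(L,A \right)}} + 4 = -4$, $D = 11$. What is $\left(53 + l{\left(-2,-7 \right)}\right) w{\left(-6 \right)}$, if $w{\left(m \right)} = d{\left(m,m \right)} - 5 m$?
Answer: $1508$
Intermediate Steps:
$d{\left(L,A \right)} = -1$ ($d{\left(L,A \right)} = \frac{8}{-4 - 4} = \frac{8}{-8} = 8 \left(- \frac{1}{8}\right) = -1$)
$l{\left(o,B \right)} = \frac{2 o}{11 + B}$ ($l{\left(o,B \right)} = \frac{o + o}{B + 11} = \frac{2 o}{11 + B}$)
$w{\left(m \right)} = -1 - 5 m$
$\left(53 + l{\left(-2,-7 \right)}\right) w{\left(-6 \right)} = \left(53 + 2 \left(-2\right) \frac{1}{11 - 7}\right) \left(-1 - -30\right) = \left(53 + 2 \left(-2\right) \frac{1}{4}\right) \left(-1 + 30\right) = \left(53 + 2 \left(-2\right) \frac{1}{4}\right) 29 = \left(53 - 1\right) 29 = 52 \cdot 29 = 1508$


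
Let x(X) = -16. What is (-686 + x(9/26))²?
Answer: 492804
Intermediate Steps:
(-686 + x(9/26))² = (-686 - 16)² = (-702)² = 492804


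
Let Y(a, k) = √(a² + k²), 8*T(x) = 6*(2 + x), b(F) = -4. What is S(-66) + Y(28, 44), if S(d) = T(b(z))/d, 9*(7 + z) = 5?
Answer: 1/44 + 4*√170 ≈ 52.176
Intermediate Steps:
z = -58/9 (z = -7 + (⅑)*5 = -7 + 5/9 = -58/9 ≈ -6.4444)
T(x) = 3/2 + 3*x/4 (T(x) = (6*(2 + x))/8 = (12 + 6*x)/8 = 3/2 + 3*x/4)
S(d) = -3/(2*d) (S(d) = (3/2 + (¾)*(-4))/d = (3/2 - 3)/d = -3/(2*d))
S(-66) + Y(28, 44) = -3/2/(-66) + √(28² + 44²) = -3/2*(-1/66) + √(784 + 1936) = 1/44 + √2720 = 1/44 + 4*√170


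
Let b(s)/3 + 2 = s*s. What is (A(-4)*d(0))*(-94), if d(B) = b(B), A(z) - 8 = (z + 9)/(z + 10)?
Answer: 4982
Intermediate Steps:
b(s) = -6 + 3*s² (b(s) = -6 + 3*(s*s) = -6 + 3*s²)
A(z) = 8 + (9 + z)/(10 + z) (A(z) = 8 + (z + 9)/(z + 10) = 8 + (9 + z)/(10 + z))
d(B) = -6 + 3*B²
(A(-4)*d(0))*(-94) = (((89 + 9*(-4))/(10 - 4))*(-6 + 3*0²))*(-94) = (((89 - 36)/6)*(-6 + 3*0))*(-94) = (((⅙)*53)*(-6 + 0))*(-94) = ((53/6)*(-6))*(-94) = -53*(-94) = 4982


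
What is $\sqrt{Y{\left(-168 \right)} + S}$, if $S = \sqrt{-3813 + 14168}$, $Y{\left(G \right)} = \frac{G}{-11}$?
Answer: $\frac{\sqrt{1848 + 121 \sqrt{10355}}}{11} \approx 10.818$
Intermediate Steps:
$Y{\left(G \right)} = - \frac{G}{11}$ ($Y{\left(G \right)} = G \left(- \frac{1}{11}\right) = - \frac{G}{11}$)
$S = \sqrt{10355} \approx 101.76$
$\sqrt{Y{\left(-168 \right)} + S} = \sqrt{\left(- \frac{1}{11}\right) \left(-168\right) + \sqrt{10355}} = \sqrt{\frac{168}{11} + \sqrt{10355}}$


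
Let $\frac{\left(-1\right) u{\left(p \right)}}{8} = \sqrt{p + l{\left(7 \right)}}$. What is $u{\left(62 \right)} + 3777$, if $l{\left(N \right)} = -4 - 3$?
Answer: $3777 - 8 \sqrt{55} \approx 3717.7$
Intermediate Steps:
$l{\left(N \right)} = -7$
$u{\left(p \right)} = - 8 \sqrt{-7 + p}$ ($u{\left(p \right)} = - 8 \sqrt{p - 7} = - 8 \sqrt{-7 + p}$)
$u{\left(62 \right)} + 3777 = - 8 \sqrt{-7 + 62} + 3777 = - 8 \sqrt{55} + 3777 = 3777 - 8 \sqrt{55}$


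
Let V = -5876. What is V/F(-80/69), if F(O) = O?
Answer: 101361/20 ≈ 5068.0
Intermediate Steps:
V/F(-80/69) = -5876/((-80/69)) = -5876/((-80*1/69)) = -5876/(-80/69) = -5876*(-69/80) = 101361/20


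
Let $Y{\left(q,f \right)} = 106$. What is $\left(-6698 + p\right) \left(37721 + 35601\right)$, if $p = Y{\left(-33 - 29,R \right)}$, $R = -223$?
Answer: $-483338624$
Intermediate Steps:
$p = 106$
$\left(-6698 + p\right) \left(37721 + 35601\right) = \left(-6698 + 106\right) \left(37721 + 35601\right) = \left(-6592\right) 73322 = -483338624$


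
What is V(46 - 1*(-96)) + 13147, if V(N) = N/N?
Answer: 13148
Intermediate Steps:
V(N) = 1
V(46 - 1*(-96)) + 13147 = 1 + 13147 = 13148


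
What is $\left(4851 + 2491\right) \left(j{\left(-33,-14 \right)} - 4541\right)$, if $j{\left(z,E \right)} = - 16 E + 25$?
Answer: $-31511864$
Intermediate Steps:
$j{\left(z,E \right)} = 25 - 16 E$
$\left(4851 + 2491\right) \left(j{\left(-33,-14 \right)} - 4541\right) = \left(4851 + 2491\right) \left(\left(25 - -224\right) - 4541\right) = 7342 \left(\left(25 + 224\right) - 4541\right) = 7342 \left(249 - 4541\right) = 7342 \left(-4292\right) = -31511864$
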